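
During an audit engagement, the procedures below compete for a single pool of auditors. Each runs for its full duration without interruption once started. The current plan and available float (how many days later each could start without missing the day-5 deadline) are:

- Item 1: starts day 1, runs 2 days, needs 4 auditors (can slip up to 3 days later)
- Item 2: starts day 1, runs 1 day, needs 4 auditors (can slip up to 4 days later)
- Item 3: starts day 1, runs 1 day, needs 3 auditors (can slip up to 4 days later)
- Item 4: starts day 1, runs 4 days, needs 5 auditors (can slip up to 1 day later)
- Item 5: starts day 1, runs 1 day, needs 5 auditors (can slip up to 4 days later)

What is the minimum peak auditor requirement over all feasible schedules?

9

Early-start (Item 1@1, Item 2@1, Item 3@1, Item 4@1, Item 5@1) gives peak 21: d1:21  d2:9  d3:5  d4:5  d5:0.
Shift Item 2→3, Item 3→4, Item 5→5.
Schedule Item 1@1, Item 2@3, Item 3@4, Item 4@1, Item 5@5: d1:9  d2:9  d3:9  d4:8  d5:5 — peak 9.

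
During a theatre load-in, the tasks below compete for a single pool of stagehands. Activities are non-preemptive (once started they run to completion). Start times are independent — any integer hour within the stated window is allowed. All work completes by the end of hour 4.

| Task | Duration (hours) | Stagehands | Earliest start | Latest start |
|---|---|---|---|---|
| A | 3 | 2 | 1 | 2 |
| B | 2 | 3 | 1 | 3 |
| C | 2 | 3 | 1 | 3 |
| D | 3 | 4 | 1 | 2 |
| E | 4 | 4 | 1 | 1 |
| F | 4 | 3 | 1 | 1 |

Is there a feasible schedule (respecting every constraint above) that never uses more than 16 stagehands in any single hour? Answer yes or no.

Schedule A@1, B@1, C@3, D@1, E@1, F@1: h1:16  h2:16  h3:16  h4:10 — peak 16 ≤ 16.

yes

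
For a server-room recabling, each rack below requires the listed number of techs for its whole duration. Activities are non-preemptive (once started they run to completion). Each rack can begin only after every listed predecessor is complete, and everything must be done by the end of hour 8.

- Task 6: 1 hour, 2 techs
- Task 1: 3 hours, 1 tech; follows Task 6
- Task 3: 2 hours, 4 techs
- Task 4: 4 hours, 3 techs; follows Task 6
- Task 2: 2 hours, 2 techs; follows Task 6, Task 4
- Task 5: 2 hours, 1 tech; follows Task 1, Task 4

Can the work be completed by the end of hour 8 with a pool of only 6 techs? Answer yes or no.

yes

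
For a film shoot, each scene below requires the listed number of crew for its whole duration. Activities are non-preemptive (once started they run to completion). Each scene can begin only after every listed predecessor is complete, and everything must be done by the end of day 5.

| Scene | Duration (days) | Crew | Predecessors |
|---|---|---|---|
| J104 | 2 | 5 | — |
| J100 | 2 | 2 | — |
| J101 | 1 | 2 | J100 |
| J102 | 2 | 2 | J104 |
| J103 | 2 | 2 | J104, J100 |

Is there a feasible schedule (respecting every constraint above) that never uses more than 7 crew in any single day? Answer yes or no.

yes

Schedule J104@1, J100@1, J101@3, J102@3, J103@3: d1:7  d2:7  d3:6  d4:4  d5:0 — peak 7 ≤ 7.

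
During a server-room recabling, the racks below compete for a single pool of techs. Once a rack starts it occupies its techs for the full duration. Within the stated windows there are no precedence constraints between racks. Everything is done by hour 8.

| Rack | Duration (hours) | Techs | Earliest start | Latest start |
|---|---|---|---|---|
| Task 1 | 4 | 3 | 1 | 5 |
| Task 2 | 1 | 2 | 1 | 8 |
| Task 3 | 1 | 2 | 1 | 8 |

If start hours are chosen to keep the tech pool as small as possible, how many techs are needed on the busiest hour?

Early-start (Task 1@1, Task 2@1, Task 3@1) gives peak 7: h1:7  h2:3  h3:3  h4:3  h5:0  h6:0  h7:0  h8:0.
Shift Task 2→5, Task 3→6.
Schedule Task 1@1, Task 2@5, Task 3@6: h1:3  h2:3  h3:3  h4:3  h5:2  h6:2  h7:0  h8:0 — peak 3.

3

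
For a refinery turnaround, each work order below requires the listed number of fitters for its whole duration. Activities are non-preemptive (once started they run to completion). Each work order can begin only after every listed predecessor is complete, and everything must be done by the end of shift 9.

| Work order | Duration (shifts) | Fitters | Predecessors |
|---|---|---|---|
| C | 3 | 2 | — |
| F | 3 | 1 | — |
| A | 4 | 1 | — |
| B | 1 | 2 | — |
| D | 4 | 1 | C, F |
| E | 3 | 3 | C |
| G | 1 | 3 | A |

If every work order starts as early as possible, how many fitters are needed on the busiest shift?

7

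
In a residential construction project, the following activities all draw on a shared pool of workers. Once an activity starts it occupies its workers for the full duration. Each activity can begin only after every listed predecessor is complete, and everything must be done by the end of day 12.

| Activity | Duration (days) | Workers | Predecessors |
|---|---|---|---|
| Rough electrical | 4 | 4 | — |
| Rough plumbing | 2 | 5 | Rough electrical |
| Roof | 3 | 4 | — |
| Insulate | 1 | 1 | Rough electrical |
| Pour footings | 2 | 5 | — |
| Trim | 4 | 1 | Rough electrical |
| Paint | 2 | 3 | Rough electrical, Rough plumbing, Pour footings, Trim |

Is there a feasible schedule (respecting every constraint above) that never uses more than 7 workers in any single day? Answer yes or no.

yes

Schedule Rough electrical@1, Rough plumbing@5, Roof@9, Insulate@5, Pour footings@7, Trim@5, Paint@9: d1:4  d2:4  d3:4  d4:4  d5:7  d6:6  d7:6  d8:6  d9:7  d10:7  d11:4  d12:0 — peak 7 ≤ 7.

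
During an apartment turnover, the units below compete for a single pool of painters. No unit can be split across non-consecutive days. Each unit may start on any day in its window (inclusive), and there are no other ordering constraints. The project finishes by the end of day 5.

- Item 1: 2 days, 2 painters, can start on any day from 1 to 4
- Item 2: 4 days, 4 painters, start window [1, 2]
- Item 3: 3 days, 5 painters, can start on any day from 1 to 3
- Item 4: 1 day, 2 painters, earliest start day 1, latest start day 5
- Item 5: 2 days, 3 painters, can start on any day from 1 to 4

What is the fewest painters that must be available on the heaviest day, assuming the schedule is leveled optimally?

9

Early-start (Item 1@1, Item 2@1, Item 3@1, Item 4@1, Item 5@1) gives peak 16: d1:16  d2:14  d3:9  d4:4  d5:0.
Shift Item 3→3, Item 4→5.
Schedule Item 1@1, Item 2@1, Item 3@3, Item 4@5, Item 5@1: d1:9  d2:9  d3:9  d4:9  d5:7 — peak 9.
Total painter-days = 43 over 5 days ⇒ peak ≥ ⌈43/5⌉ = 9, so 9 is optimal.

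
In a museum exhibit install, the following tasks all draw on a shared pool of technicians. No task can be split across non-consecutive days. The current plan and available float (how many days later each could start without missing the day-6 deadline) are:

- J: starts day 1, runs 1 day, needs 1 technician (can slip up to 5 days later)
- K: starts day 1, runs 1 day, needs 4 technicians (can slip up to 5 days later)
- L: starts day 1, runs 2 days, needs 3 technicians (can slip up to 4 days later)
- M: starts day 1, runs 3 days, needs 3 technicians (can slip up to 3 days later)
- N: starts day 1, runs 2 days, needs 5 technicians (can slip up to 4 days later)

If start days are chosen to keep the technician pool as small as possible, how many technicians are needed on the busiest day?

6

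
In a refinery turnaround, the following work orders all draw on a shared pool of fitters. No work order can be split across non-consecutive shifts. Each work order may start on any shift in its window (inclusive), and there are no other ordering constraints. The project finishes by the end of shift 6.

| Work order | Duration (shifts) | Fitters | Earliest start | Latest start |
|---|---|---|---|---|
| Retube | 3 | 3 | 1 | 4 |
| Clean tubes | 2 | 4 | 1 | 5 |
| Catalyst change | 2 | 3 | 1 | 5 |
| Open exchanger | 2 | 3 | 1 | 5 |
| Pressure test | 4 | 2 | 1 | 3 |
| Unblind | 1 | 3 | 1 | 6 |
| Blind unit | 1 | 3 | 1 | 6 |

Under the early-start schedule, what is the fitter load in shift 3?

At early start, shift 3 has: Retube, Pressure test.
Demand: 3 + 2 = 5.

5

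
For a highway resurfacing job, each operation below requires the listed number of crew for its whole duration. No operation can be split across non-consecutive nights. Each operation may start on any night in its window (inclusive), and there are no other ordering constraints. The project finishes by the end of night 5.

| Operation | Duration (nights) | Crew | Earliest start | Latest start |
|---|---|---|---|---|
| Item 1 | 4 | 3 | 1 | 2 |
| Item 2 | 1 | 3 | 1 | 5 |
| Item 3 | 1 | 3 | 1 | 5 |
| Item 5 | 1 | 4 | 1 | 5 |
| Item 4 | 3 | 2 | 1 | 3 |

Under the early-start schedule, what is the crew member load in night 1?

15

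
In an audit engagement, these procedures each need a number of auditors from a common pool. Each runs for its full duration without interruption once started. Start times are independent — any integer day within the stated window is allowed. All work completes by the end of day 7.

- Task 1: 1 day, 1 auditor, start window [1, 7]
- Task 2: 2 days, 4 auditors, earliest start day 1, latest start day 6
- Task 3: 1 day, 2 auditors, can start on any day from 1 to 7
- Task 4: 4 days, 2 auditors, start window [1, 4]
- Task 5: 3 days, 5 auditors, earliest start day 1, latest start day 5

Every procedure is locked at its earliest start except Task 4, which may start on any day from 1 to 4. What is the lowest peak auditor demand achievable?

Task 4@1: d1:14  d2:11  d3:7  d4:2  d5:0  d6:0  d7:0 → peak 14
Task 4@2: d1:12  d2:11  d3:7  d4:2  d5:2  d6:0  d7:0 → peak 12
Task 4@3: d1:12  d2:9  d3:7  d4:2  d5:2  d6:2  d7:0 → peak 12
Task 4@4: d1:12  d2:9  d3:5  d4:2  d5:2  d6:2  d7:2 → peak 12
Best is Task 4@2, peak 12.

12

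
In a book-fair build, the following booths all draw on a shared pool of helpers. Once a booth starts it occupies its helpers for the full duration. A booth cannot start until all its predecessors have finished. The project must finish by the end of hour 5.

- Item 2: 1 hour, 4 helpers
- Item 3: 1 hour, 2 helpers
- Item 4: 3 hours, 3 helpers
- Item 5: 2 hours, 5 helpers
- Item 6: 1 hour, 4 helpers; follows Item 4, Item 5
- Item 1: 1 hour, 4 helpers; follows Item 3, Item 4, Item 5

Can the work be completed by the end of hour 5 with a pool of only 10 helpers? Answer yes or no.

Schedule Item 2@1, Item 3@1, Item 4@2, Item 5@2, Item 6@5, Item 1@5: h1:6  h2:8  h3:8  h4:3  h5:8 — peak 8 ≤ 10.

yes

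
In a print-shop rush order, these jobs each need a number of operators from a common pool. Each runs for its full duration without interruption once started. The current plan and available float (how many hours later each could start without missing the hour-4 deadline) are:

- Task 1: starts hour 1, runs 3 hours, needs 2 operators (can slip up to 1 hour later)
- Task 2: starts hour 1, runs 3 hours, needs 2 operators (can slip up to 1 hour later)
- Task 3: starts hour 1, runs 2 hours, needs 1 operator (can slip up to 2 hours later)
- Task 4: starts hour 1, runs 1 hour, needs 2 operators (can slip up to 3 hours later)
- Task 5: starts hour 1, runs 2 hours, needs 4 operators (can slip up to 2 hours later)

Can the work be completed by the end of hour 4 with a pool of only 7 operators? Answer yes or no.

The minimum achievable peak is 8; 7 < 8, so no feasible schedule stays within the cap.

no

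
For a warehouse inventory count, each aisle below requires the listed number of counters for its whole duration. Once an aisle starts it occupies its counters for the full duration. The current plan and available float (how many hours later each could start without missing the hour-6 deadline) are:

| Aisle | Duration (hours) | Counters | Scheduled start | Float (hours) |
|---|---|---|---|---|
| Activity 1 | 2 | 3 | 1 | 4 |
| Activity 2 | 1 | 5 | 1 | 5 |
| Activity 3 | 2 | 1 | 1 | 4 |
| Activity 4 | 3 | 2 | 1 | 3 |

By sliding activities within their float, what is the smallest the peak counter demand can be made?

Early-start (Activity 1@1, Activity 2@1, Activity 3@1, Activity 4@1) gives peak 11: h1:11  h2:6  h3:2  h4:0  h5:0  h6:0.
Shift Activity 2→3, Activity 4→4.
Schedule Activity 1@1, Activity 2@3, Activity 3@1, Activity 4@4: h1:4  h2:4  h3:5  h4:2  h5:2  h6:2 — peak 5.

5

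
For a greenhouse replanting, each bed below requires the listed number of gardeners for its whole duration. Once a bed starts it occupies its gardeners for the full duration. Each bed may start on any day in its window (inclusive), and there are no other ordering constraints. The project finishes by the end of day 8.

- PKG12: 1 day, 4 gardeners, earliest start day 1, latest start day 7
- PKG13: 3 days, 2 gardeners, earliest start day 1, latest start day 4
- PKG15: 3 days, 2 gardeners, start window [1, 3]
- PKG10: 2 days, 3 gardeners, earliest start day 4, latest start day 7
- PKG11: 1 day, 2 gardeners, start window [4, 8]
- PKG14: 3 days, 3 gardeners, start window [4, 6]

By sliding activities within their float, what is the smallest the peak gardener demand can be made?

6

Early-start (PKG12@1, PKG13@1, PKG15@1, PKG10@4, PKG11@4, PKG14@4) gives peak 8: d1:8  d2:4  d3:4  d4:8  d5:6  d6:3  d7:0  d8:0.
Shift PKG15→2, PKG11→5, PKG14→6.
Schedule PKG12@1, PKG13@1, PKG15@2, PKG10@4, PKG11@5, PKG14@6: d1:6  d2:4  d3:4  d4:5  d5:5  d6:3  d7:3  d8:3 — peak 6.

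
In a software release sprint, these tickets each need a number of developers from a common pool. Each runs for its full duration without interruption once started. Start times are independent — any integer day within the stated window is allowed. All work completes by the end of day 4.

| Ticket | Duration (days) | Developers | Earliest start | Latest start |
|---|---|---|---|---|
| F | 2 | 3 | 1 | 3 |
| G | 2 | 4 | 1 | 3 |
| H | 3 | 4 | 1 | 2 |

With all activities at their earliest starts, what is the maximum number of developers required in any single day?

11

Early-start schedule: F@1, G@1, H@1.
Load per day: day 1: 11, day 2: 11, day 3: 4, day 4: 0.
Peak is 11.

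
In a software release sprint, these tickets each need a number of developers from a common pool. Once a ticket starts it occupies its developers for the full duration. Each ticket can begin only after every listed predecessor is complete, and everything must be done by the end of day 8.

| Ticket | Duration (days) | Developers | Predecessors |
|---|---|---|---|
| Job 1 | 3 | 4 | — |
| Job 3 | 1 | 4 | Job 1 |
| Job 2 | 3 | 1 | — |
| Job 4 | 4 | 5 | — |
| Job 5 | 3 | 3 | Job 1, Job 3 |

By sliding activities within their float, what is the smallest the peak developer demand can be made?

8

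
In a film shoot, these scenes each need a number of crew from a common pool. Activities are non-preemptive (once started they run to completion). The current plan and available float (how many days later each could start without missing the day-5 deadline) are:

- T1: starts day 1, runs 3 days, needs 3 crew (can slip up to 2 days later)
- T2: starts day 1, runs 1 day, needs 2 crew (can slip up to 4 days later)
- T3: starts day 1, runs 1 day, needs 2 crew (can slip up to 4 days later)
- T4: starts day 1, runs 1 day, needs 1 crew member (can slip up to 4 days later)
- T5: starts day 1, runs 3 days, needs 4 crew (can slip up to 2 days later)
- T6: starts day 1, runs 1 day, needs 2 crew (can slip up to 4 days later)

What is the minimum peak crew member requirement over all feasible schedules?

Early-start (T1@1, T2@1, T3@1, T4@1, T5@1, T6@1) gives peak 14: d1:14  d2:7  d3:7  d4:0  d5:0.
Shift T4→2, T5→3, T6→2.
Schedule T1@1, T2@1, T3@1, T4@2, T5@3, T6@2: d1:7  d2:6  d3:7  d4:4  d5:4 — peak 7.

7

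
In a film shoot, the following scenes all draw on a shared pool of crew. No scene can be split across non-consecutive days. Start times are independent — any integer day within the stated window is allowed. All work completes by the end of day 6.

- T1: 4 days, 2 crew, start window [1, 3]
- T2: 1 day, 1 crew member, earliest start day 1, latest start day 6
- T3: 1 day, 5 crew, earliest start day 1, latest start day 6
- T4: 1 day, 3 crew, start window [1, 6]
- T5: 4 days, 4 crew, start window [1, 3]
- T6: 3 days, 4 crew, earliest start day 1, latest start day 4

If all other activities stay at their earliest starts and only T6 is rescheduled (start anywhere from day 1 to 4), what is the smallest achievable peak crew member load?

T6@1: d1:19  d2:10  d3:10  d4:6  d5:0  d6:0 → peak 19
T6@2: d1:15  d2:10  d3:10  d4:10  d5:0  d6:0 → peak 15
T6@3: d1:15  d2:6  d3:10  d4:10  d5:4  d6:0 → peak 15
T6@4: d1:15  d2:6  d3:6  d4:10  d5:4  d6:4 → peak 15
Best is T6@2, peak 15.

15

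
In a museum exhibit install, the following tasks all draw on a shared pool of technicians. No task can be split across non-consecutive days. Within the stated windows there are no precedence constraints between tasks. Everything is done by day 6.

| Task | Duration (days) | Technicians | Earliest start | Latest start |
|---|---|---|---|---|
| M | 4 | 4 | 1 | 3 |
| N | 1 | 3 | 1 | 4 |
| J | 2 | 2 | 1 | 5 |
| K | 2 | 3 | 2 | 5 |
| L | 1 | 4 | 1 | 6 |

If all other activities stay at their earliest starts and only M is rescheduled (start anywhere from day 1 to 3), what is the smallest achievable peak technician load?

9

M@1: d1:13  d2:9  d3:7  d4:4  d5:0  d6:0 → peak 13
M@2: d1:9  d2:9  d3:7  d4:4  d5:4  d6:0 → peak 9
M@3: d1:9  d2:5  d3:7  d4:4  d5:4  d6:4 → peak 9
Best is M@2, peak 9.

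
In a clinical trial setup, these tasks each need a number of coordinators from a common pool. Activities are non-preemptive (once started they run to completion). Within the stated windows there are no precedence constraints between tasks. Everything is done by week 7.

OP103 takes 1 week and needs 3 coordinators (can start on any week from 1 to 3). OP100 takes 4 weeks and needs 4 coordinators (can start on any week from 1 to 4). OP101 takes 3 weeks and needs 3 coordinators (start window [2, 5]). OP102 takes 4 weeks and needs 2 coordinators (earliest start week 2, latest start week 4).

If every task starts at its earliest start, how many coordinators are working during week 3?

At early start, week 3 has: OP100, OP101, OP102.
Demand: 4 + 3 + 2 = 9.

9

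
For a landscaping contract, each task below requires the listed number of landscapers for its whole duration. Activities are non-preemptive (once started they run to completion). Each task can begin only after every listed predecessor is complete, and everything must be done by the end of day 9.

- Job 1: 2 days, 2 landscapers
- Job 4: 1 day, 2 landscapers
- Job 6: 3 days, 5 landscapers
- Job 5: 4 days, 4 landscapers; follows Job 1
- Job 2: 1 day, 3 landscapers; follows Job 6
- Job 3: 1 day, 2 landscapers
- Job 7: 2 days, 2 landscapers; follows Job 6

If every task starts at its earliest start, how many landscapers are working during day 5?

6

At early start, day 5 has: Job 5, Job 7.
Demand: 4 + 2 = 6.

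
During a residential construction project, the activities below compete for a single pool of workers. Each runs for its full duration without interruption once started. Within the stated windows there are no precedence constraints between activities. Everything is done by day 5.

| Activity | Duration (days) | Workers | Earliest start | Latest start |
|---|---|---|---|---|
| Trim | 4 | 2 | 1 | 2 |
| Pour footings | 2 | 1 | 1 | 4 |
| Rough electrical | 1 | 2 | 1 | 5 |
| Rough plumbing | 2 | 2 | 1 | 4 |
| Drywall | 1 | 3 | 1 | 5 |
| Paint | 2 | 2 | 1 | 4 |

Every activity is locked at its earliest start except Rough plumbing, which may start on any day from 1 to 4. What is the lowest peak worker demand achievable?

10

Rough plumbing@1: d1:12  d2:7  d3:2  d4:2  d5:0 → peak 12
Rough plumbing@2: d1:10  d2:7  d3:4  d4:2  d5:0 → peak 10
Rough plumbing@3: d1:10  d2:5  d3:4  d4:4  d5:0 → peak 10
Rough plumbing@4: d1:10  d2:5  d3:2  d4:4  d5:2 → peak 10
Best is Rough plumbing@2, peak 10.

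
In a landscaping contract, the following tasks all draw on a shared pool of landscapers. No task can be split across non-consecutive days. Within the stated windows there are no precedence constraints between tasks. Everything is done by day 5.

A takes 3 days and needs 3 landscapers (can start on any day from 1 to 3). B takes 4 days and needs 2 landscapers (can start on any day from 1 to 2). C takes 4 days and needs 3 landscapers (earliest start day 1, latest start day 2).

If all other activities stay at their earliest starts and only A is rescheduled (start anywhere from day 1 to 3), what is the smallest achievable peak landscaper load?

8

A@1: d1:8  d2:8  d3:8  d4:5  d5:0 → peak 8
A@2: d1:5  d2:8  d3:8  d4:8  d5:0 → peak 8
A@3: d1:5  d2:5  d3:8  d4:8  d5:3 → peak 8
Best is A@1, peak 8.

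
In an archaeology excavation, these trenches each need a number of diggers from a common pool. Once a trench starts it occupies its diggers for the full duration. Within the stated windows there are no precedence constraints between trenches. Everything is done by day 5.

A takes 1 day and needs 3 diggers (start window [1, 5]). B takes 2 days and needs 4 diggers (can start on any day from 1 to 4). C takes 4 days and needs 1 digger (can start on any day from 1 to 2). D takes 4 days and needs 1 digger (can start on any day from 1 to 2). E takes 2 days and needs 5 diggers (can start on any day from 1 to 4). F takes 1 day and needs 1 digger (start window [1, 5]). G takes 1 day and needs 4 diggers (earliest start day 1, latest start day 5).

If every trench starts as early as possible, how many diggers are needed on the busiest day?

Early-start schedule: A@1, B@1, C@1, D@1, E@1, F@1, G@1.
Load per day: day 1: 19, day 2: 11, day 3: 2, day 4: 2, day 5: 0.
Peak is 19.

19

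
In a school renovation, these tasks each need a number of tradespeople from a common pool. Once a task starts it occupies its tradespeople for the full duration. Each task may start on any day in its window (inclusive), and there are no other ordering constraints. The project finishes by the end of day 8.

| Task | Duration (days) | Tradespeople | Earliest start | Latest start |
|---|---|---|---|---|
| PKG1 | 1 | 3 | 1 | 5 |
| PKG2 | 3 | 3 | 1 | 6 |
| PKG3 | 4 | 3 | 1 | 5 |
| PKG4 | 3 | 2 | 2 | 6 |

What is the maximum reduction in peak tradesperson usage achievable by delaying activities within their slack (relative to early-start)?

4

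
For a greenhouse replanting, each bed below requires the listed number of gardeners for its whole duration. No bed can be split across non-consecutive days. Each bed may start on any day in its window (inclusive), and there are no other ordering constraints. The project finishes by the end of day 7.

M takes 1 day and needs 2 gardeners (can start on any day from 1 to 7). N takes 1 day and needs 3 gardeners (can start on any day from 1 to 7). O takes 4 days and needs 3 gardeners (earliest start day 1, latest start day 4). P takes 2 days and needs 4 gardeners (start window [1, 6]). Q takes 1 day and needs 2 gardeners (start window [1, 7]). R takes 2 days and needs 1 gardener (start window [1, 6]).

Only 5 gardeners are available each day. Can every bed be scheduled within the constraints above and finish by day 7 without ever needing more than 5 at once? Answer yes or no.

Schedule M@1, N@1, O@2, P@6, Q@2, R@3: d1:5  d2:5  d3:4  d4:4  d5:3  d6:4  d7:4 — peak 5 ≤ 5.

yes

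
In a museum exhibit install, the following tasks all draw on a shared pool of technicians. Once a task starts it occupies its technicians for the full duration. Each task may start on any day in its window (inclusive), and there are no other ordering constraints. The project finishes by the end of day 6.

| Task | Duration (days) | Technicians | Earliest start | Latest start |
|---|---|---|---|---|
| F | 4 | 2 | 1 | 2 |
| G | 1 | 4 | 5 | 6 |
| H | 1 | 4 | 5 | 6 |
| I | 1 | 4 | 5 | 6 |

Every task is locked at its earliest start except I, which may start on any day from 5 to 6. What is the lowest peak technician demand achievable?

I@5: d1:2  d2:2  d3:2  d4:2  d5:12  d6:0 → peak 12
I@6: d1:2  d2:2  d3:2  d4:2  d5:8  d6:4 → peak 8
Best is I@6, peak 8.

8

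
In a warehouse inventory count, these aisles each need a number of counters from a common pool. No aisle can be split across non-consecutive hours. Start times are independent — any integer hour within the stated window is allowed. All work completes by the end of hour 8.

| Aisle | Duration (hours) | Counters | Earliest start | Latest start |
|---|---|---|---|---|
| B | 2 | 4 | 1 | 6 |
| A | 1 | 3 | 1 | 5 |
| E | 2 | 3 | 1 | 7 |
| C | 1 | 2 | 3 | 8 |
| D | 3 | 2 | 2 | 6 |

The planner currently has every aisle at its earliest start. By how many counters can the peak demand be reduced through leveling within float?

6

Early-start peak: h1:10  h2:9  h3:4  h4:2  h5:0  h6:0  h7:0  h8:0 ⇒ 10.
Leveled (B@1, A@3, E@4, C@6, D@6): h1:4  h2:4  h3:3  h4:3  h5:3  h6:4  h7:2  h8:2 ⇒ 4.
Reduction 10 − 4 = 6.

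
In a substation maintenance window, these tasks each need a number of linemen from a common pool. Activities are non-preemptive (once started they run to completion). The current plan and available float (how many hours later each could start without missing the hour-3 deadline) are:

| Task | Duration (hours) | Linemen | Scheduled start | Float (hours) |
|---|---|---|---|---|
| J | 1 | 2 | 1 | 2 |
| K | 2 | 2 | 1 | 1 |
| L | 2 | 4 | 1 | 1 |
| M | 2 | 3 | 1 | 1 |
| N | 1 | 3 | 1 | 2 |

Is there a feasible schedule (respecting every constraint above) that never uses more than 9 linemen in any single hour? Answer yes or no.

yes

Schedule J@1, K@1, L@1, M@2, N@3: h1:8  h2:9  h3:6 — peak 9 ≤ 9.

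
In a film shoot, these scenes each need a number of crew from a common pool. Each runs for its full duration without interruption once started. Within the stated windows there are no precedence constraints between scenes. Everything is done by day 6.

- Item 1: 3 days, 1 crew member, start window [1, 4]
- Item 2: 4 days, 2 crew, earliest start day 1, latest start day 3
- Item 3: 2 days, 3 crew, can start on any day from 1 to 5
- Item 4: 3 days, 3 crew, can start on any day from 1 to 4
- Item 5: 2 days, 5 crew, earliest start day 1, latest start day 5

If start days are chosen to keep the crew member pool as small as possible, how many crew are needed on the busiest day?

7

Early-start (Item 1@1, Item 2@1, Item 3@1, Item 4@1, Item 5@1) gives peak 14: d1:14  d2:14  d3:6  d4:2  d5:0  d6:0.
Shift Item 2→3, Item 5→4.
Schedule Item 1@1, Item 2@3, Item 3@1, Item 4@1, Item 5@4: d1:7  d2:7  d3:6  d4:7  d5:7  d6:2 — peak 7.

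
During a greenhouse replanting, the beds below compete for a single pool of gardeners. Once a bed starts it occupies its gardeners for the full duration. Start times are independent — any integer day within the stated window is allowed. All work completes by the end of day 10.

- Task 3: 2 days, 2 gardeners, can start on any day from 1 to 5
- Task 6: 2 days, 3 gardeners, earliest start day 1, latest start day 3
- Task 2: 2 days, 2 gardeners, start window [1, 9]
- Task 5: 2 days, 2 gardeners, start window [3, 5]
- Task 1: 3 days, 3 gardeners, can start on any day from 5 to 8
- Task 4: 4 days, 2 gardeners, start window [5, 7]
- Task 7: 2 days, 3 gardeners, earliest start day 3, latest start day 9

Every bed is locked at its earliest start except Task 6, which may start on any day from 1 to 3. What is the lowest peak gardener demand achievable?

7

Task 6@1: d1:7  d2:7  d3:5  d4:5  d5:5  d6:5  d7:5  d8:2  d9:0  d10:0 → peak 7
Task 6@2: d1:4  d2:7  d3:8  d4:5  d5:5  d6:5  d7:5  d8:2  d9:0  d10:0 → peak 8
Task 6@3: d1:4  d2:4  d3:8  d4:8  d5:5  d6:5  d7:5  d8:2  d9:0  d10:0 → peak 8
Best is Task 6@1, peak 7.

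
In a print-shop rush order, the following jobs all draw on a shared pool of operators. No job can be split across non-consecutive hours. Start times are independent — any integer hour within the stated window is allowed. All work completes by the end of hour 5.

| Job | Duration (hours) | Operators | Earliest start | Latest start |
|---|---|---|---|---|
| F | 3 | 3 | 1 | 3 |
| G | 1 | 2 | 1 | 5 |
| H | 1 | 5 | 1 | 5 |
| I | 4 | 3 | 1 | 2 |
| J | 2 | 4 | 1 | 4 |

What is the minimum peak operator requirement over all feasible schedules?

Early-start (F@1, G@1, H@1, I@1, J@1) gives peak 17: h1:17  h2:10  h3:6  h4:3  h5:0.
Shift G→2, I→2, J→4.
Schedule F@1, G@2, H@1, I@2, J@4: h1:8  h2:8  h3:6  h4:7  h5:7 — peak 8.
Total operator-hours = 36 over 5 hours ⇒ peak ≥ ⌈36/5⌉ = 8, so 8 is optimal.

8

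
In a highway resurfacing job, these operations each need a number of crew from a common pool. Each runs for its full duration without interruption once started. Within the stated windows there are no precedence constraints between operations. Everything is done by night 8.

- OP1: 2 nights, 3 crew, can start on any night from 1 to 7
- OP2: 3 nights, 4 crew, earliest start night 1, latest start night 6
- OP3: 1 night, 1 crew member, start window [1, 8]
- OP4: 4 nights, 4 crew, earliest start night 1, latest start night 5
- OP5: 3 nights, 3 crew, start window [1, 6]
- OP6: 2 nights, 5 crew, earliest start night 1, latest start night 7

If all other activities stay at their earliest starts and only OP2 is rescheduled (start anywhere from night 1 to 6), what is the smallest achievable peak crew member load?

16

OP2@1: n1:20  n2:19  n3:11  n4:4  n5:0  n6:0  n7:0  n8:0 → peak 20
OP2@2: n1:16  n2:19  n3:11  n4:8  n5:0  n6:0  n7:0  n8:0 → peak 19
OP2@3: n1:16  n2:15  n3:11  n4:8  n5:4  n6:0  n7:0  n8:0 → peak 16
OP2@4: n1:16  n2:15  n3:7  n4:8  n5:4  n6:4  n7:0  n8:0 → peak 16
OP2@5: n1:16  n2:15  n3:7  n4:4  n5:4  n6:4  n7:4  n8:0 → peak 16
OP2@6: n1:16  n2:15  n3:7  n4:4  n5:0  n6:4  n7:4  n8:4 → peak 16
Best is OP2@3, peak 16.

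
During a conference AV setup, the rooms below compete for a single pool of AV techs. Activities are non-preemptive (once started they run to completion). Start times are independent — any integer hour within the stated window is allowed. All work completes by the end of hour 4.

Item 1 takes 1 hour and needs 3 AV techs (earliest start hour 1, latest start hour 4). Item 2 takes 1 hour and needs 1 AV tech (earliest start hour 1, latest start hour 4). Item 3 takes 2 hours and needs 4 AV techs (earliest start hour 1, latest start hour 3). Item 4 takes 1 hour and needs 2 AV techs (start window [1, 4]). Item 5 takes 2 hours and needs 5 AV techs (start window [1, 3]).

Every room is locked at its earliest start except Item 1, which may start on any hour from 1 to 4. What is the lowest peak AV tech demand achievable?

12

Item 1@1: h1:15  h2:9  h3:0  h4:0 → peak 15
Item 1@2: h1:12  h2:12  h3:0  h4:0 → peak 12
Item 1@3: h1:12  h2:9  h3:3  h4:0 → peak 12
Item 1@4: h1:12  h2:9  h3:0  h4:3 → peak 12
Best is Item 1@2, peak 12.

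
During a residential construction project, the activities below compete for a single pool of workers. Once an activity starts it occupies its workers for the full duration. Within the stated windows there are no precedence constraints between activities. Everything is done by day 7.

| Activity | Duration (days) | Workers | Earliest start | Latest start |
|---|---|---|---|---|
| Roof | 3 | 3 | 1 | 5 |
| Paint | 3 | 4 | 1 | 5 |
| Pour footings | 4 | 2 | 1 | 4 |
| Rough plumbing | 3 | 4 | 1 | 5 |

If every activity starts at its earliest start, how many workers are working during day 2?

At early start, day 2 has: Roof, Paint, Pour footings, Rough plumbing.
Demand: 3 + 4 + 2 + 4 = 13.

13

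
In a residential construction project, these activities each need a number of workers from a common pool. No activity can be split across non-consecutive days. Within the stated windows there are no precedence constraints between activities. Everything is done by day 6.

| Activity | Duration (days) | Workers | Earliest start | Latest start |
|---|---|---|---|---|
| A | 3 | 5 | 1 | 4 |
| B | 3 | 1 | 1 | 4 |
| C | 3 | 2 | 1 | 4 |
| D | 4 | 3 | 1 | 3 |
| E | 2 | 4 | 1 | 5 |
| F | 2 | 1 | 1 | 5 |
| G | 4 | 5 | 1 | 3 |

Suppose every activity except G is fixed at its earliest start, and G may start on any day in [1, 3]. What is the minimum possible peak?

G@1: d1:21  d2:21  d3:16  d4:8  d5:0  d6:0 → peak 21
G@2: d1:16  d2:21  d3:16  d4:8  d5:5  d6:0 → peak 21
G@3: d1:16  d2:16  d3:16  d4:8  d5:5  d6:5 → peak 16
Best is G@3, peak 16.

16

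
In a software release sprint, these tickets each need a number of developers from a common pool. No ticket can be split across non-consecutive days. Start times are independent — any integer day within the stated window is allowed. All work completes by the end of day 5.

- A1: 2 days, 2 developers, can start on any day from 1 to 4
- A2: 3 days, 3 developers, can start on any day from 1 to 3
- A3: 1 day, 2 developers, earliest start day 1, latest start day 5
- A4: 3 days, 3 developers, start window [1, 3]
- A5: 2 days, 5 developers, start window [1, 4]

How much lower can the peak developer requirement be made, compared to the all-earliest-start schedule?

Early-start peak: d1:15  d2:13  d3:6  d4:0  d5:0 ⇒ 15.
Leveled (A1@1, A2@1, A3@1, A4@2, A5@4): d1:7  d2:8  d3:6  d4:8  d5:5 ⇒ 8.
Reduction 15 − 8 = 7.

7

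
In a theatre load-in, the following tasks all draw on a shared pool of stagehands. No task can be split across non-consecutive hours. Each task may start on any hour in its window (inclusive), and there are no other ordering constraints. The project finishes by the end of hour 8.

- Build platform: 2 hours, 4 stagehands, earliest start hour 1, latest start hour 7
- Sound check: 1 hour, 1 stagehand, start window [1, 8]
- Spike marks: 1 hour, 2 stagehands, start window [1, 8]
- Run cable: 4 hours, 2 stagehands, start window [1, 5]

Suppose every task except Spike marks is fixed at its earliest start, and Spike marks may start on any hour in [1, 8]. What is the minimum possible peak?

7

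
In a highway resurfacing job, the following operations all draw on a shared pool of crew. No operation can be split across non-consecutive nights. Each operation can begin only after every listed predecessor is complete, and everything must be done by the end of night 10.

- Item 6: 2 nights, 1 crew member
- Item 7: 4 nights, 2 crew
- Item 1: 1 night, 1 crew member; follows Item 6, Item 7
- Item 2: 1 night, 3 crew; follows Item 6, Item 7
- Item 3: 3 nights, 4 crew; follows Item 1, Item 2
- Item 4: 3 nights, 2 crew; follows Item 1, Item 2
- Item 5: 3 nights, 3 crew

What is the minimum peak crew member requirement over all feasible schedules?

Schedule Item 6@1, Item 7@1, Item 1@5, Item 2@5, Item 3@6, Item 4@6, Item 5@1: n1:6  n2:6  n3:5  n4:2  n5:4  n6:6  n7:6  n8:6  n9:0  n10:0 — peak 6.

6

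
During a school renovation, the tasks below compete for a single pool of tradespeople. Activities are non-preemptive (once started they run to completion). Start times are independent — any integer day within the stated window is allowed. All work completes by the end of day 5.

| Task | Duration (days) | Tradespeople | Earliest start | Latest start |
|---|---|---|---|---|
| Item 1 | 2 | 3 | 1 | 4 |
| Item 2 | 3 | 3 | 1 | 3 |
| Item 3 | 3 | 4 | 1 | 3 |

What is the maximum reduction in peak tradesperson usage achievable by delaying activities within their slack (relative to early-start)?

3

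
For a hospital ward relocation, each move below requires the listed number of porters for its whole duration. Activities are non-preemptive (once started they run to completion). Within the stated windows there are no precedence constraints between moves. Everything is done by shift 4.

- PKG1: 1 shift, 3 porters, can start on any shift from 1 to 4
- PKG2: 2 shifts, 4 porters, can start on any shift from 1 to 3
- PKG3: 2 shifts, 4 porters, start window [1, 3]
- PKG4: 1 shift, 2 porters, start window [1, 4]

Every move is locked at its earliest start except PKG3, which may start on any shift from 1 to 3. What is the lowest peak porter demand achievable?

9

PKG3@1: s1:13  s2:8  s3:0  s4:0 → peak 13
PKG3@2: s1:9  s2:8  s3:4  s4:0 → peak 9
PKG3@3: s1:9  s2:4  s3:4  s4:4 → peak 9
Best is PKG3@2, peak 9.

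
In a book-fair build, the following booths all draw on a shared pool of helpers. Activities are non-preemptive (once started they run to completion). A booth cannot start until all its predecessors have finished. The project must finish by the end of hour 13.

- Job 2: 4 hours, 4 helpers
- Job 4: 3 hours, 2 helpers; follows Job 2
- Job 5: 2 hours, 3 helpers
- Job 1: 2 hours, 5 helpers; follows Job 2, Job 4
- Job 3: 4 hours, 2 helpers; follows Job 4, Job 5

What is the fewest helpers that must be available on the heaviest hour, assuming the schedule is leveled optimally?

5

Early-start (Job 2@1, Job 4@5, Job 5@1, Job 1@8, Job 3@8) gives peak 7: h1:7  h2:7  h3:4  h4:4  h5:2  h6:2  h7:2  h8:7  h9:7  h10:2  h11:2  h12:0  h13:0.
Shift Job 5→5, Job 3→10.
Schedule Job 2@1, Job 4@5, Job 5@5, Job 1@8, Job 3@10: h1:4  h2:4  h3:4  h4:4  h5:5  h6:5  h7:2  h8:5  h9:5  h10:2  h11:2  h12:2  h13:2 — peak 5.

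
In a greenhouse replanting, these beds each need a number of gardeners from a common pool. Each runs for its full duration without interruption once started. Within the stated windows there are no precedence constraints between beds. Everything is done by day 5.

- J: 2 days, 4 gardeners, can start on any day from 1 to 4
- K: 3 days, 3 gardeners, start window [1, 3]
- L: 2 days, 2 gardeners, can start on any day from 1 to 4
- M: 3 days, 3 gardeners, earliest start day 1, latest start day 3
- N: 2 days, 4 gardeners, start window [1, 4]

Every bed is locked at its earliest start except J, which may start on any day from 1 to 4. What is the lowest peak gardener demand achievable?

12

J@1: d1:16  d2:16  d3:6  d4:0  d5:0 → peak 16
J@2: d1:12  d2:16  d3:10  d4:0  d5:0 → peak 16
J@3: d1:12  d2:12  d3:10  d4:4  d5:0 → peak 12
J@4: d1:12  d2:12  d3:6  d4:4  d5:4 → peak 12
Best is J@3, peak 12.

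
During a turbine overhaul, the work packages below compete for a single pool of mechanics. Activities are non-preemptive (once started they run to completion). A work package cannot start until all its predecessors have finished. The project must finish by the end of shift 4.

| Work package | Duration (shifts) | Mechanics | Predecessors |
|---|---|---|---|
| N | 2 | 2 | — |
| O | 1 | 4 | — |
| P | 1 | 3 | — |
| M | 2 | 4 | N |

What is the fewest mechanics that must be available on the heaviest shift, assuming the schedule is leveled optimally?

Early-start (N@1, O@1, P@1, M@3) gives peak 9: s1:9  s2:2  s3:4  s4:4.
Shift P→2.
Schedule N@1, O@1, P@2, M@3: s1:6  s2:5  s3:4  s4:4 — peak 6.
No arrangement of the 16 feasible schedules does better.

6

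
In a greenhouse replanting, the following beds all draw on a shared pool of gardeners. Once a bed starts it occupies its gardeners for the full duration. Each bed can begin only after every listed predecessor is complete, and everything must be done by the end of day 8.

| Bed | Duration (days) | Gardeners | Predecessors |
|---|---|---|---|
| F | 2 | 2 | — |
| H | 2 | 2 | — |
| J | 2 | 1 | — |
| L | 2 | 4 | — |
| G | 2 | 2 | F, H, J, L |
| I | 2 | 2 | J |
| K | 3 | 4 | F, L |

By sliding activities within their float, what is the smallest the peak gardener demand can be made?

6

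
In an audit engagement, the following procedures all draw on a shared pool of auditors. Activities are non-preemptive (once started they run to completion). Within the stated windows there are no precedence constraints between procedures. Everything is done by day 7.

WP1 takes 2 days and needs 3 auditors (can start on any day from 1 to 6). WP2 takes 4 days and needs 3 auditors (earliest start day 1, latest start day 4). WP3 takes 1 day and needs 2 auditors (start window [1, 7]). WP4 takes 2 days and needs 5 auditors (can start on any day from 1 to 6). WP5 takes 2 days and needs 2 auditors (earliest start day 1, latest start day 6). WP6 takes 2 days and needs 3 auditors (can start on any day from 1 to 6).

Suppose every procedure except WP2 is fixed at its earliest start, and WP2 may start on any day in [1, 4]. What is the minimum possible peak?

15

WP2@1: d1:18  d2:16  d3:3  d4:3  d5:0  d6:0  d7:0 → peak 18
WP2@2: d1:15  d2:16  d3:3  d4:3  d5:3  d6:0  d7:0 → peak 16
WP2@3: d1:15  d2:13  d3:3  d4:3  d5:3  d6:3  d7:0 → peak 15
WP2@4: d1:15  d2:13  d3:0  d4:3  d5:3  d6:3  d7:3 → peak 15
Best is WP2@3, peak 15.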